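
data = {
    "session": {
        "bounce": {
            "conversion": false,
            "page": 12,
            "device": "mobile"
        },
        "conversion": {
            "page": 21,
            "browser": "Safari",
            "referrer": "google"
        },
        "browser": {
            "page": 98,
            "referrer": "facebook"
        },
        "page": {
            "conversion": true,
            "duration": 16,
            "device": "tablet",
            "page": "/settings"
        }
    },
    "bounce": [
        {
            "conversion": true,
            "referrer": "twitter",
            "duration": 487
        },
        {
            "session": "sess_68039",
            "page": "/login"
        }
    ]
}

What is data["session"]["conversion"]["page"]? 21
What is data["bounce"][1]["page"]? "/login"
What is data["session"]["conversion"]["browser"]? "Safari"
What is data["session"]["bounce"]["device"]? "mobile"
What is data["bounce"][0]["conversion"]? True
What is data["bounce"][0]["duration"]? 487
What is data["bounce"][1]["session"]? "sess_68039"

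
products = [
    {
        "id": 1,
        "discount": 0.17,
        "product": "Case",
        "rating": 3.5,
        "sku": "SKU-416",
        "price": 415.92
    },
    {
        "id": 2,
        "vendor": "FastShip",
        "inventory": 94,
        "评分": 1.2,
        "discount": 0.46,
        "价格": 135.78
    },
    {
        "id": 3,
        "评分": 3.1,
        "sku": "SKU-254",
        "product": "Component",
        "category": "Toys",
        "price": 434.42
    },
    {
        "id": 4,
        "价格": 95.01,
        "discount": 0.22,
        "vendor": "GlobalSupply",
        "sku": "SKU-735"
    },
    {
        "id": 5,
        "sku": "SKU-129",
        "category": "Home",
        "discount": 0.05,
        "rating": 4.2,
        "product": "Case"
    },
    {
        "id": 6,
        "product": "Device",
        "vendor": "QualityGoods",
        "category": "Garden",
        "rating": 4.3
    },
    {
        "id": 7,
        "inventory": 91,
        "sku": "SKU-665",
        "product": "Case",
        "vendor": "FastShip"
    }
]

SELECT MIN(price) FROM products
415.92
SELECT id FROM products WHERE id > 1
[2, 3, 4, 5, 6, 7]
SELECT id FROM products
[1, 2, 3, 4, 5, 6, 7]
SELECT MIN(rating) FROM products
3.5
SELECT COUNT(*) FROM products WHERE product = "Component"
1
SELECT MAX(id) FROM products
7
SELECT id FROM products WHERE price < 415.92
[]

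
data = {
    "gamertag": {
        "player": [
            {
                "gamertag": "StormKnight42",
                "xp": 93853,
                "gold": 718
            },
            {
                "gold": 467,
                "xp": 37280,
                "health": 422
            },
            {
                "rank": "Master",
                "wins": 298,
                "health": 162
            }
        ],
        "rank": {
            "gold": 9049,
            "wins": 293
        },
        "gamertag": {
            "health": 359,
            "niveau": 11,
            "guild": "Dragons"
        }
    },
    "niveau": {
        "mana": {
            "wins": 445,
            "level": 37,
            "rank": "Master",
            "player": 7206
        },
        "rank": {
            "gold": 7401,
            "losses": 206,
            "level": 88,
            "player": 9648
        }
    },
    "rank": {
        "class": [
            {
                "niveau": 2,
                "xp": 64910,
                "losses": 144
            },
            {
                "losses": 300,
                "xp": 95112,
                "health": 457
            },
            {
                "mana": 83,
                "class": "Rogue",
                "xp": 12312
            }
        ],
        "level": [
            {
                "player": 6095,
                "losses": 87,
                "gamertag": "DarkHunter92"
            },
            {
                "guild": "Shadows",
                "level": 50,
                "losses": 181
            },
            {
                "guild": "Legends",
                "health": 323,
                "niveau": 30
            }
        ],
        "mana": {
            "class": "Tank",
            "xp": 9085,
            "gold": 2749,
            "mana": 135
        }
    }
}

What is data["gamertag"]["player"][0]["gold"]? 718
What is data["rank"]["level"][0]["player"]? 6095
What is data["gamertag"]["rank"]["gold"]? 9049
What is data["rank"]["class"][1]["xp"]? 95112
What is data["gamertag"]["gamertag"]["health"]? 359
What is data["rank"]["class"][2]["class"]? "Rogue"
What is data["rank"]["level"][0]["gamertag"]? "DarkHunter92"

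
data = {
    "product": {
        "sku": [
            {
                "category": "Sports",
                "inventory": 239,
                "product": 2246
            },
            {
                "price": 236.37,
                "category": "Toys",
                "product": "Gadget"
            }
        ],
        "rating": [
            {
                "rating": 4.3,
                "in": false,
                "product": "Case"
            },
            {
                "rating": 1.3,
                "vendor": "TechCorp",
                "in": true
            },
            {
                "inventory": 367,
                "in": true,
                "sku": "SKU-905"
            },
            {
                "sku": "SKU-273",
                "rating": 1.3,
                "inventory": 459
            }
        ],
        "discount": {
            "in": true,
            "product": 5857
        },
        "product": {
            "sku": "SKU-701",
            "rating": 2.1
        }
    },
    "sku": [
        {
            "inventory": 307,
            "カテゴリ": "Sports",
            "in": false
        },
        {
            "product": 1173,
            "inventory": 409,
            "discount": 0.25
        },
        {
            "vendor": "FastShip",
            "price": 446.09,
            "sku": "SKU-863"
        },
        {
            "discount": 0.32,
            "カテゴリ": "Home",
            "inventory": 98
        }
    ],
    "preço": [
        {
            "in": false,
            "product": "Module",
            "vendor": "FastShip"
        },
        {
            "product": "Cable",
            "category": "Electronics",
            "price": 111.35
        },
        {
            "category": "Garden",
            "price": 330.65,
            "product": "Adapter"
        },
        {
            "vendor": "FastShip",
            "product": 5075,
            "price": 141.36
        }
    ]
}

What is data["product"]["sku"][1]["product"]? "Gadget"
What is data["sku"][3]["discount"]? 0.32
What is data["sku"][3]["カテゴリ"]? "Home"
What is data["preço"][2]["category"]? "Garden"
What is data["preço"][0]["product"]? "Module"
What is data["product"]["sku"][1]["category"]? "Toys"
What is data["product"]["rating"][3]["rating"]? 1.3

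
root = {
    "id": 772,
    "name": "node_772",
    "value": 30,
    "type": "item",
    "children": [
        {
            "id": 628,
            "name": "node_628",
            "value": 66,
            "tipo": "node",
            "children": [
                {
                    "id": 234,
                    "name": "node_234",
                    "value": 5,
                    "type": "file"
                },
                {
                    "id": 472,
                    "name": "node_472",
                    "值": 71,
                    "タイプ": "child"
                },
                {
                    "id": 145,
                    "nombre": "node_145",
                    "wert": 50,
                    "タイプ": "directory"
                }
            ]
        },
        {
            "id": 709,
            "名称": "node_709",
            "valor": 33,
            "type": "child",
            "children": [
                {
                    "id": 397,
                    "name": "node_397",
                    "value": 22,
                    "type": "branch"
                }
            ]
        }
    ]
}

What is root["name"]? "node_772"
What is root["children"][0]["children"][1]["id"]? 472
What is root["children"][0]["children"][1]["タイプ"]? "child"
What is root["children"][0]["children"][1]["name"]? "node_472"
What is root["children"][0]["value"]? 66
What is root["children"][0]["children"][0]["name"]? "node_234"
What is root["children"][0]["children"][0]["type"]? "file"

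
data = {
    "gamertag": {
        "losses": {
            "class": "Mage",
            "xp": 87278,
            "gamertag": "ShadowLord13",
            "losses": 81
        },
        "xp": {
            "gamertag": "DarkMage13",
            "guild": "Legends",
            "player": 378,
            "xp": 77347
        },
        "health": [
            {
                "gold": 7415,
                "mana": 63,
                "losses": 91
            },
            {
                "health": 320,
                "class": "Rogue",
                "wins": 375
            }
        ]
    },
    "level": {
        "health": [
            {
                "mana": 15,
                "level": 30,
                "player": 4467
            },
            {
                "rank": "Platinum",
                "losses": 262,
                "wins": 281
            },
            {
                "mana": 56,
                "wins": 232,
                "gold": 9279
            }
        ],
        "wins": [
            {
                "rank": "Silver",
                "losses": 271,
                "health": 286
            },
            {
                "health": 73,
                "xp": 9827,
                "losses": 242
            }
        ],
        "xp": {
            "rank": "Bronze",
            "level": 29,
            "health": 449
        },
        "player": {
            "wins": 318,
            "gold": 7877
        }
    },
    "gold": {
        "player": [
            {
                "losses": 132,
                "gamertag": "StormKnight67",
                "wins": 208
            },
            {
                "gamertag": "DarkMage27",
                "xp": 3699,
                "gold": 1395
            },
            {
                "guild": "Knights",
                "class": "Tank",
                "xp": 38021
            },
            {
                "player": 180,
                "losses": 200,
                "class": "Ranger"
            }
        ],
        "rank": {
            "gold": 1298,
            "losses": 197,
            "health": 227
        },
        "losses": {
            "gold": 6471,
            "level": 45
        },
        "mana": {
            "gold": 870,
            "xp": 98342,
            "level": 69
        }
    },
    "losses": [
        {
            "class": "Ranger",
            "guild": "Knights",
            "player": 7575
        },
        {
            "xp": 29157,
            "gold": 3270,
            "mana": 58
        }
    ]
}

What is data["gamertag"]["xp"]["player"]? 378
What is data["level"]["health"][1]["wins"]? 281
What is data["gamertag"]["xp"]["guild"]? "Legends"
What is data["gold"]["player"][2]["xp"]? 38021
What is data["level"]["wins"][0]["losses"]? 271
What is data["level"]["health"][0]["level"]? 30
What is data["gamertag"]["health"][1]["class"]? "Rogue"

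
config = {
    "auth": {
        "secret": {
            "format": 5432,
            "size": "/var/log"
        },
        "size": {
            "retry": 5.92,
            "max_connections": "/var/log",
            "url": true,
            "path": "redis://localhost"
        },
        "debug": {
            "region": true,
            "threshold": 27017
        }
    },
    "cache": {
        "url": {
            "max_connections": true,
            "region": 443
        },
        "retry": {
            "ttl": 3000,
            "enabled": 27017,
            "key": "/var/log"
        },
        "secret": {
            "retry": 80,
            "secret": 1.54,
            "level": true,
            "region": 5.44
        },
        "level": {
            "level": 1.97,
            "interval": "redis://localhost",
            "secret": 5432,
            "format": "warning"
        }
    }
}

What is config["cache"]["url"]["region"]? 443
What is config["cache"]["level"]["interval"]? "redis://localhost"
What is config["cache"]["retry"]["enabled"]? 27017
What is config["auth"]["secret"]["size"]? "/var/log"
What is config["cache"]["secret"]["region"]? 5.44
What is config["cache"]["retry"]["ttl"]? 3000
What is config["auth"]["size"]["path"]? "redis://localhost"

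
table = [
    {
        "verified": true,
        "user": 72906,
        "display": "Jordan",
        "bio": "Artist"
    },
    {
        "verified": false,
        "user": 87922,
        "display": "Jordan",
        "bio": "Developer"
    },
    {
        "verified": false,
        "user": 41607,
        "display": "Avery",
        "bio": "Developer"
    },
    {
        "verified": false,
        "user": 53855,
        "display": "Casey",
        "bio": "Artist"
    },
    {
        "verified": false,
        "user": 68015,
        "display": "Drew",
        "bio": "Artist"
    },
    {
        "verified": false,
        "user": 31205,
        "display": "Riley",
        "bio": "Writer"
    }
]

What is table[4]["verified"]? False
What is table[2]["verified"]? False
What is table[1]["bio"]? "Developer"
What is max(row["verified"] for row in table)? True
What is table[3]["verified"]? False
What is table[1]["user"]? 87922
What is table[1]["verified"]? False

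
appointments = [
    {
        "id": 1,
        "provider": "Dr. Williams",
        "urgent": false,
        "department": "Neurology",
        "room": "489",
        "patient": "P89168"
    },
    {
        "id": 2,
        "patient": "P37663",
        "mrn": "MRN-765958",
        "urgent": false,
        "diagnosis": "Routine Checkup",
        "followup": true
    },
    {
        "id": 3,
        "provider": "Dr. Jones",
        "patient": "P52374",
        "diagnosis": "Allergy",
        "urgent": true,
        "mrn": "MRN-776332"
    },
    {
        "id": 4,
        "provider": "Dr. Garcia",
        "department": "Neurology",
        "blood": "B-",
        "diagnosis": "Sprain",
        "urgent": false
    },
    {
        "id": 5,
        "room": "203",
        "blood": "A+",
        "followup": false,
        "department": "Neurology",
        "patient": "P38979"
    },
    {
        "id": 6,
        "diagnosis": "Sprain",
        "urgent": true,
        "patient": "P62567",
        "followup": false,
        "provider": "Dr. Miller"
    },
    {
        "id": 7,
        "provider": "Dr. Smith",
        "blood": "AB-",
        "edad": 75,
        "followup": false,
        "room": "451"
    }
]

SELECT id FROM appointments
[1, 2, 3, 4, 5, 6, 7]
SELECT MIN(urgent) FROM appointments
False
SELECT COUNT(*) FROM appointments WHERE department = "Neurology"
3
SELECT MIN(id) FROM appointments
1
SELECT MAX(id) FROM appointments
7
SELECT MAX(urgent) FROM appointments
True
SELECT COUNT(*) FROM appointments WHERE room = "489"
1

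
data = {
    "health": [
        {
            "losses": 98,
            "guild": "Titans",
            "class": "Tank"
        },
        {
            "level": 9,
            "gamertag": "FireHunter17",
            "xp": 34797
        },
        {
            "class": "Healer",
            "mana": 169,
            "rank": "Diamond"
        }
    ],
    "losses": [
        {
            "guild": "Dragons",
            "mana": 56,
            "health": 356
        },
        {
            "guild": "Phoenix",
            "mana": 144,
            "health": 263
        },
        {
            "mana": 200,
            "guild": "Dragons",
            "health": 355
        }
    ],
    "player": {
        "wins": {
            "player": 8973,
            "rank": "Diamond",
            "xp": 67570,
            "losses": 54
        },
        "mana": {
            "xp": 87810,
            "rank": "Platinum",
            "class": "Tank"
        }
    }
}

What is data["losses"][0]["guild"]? "Dragons"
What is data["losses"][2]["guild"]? "Dragons"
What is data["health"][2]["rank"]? "Diamond"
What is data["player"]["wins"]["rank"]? "Diamond"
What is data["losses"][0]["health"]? 356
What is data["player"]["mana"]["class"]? "Tank"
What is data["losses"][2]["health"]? 355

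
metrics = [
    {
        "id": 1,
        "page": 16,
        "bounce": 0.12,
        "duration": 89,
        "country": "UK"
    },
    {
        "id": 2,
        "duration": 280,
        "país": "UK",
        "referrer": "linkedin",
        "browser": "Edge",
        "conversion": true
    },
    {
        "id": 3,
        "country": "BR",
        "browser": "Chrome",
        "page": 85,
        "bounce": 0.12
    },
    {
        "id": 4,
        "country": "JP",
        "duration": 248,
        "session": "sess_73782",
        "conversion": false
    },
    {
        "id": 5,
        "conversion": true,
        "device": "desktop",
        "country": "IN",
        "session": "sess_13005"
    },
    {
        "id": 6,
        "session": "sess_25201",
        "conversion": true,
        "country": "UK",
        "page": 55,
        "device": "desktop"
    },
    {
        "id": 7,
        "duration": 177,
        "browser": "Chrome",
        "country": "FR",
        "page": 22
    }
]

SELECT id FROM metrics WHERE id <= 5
[1, 2, 3, 4, 5]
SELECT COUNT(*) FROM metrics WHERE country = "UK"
2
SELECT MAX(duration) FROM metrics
280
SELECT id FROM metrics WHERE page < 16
[]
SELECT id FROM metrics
[1, 2, 3, 4, 5, 6, 7]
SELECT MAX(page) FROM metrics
85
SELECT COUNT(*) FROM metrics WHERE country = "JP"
1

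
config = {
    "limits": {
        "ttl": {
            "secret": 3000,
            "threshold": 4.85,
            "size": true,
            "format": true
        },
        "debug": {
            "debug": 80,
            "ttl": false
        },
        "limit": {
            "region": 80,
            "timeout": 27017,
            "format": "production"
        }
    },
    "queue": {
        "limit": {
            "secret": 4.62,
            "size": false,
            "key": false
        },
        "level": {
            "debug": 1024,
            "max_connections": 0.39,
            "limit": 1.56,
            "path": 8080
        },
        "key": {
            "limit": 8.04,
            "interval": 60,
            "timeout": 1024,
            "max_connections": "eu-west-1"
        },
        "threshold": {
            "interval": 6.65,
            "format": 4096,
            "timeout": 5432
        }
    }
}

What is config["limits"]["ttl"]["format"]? True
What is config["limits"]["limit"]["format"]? "production"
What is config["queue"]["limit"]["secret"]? 4.62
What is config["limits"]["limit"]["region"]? 80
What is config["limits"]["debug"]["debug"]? 80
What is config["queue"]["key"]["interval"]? 60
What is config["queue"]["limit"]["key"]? False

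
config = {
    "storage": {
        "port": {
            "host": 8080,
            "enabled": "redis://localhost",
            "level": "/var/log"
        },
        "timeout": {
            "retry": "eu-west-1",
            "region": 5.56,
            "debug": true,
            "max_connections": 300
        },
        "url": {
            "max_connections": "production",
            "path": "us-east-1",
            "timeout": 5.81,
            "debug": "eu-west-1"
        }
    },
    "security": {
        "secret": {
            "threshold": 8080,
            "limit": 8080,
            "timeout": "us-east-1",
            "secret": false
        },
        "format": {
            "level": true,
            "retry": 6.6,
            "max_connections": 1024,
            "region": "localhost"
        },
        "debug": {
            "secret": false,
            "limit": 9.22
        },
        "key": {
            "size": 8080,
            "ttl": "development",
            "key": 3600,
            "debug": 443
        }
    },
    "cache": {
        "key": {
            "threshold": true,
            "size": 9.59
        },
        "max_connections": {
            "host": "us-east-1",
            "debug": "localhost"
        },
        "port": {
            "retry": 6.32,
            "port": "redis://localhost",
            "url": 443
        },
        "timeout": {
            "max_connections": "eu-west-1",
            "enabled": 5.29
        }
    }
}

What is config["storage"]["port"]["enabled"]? "redis://localhost"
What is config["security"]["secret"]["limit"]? 8080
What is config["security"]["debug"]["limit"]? 9.22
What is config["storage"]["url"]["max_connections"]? "production"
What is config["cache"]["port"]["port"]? "redis://localhost"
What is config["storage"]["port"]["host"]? 8080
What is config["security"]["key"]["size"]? 8080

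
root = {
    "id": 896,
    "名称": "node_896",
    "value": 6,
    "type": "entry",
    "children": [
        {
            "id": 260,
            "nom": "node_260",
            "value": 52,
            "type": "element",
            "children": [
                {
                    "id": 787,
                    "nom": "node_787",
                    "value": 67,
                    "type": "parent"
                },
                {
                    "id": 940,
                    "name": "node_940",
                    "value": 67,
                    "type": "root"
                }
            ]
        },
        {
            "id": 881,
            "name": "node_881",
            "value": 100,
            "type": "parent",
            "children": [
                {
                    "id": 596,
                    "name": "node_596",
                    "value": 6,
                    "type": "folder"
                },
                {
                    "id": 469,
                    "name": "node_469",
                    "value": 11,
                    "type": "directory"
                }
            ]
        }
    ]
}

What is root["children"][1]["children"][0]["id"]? 596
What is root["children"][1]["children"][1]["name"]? "node_469"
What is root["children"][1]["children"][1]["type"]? "directory"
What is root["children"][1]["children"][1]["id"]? 469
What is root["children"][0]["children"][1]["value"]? 67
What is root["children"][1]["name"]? "node_881"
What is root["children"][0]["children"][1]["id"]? 940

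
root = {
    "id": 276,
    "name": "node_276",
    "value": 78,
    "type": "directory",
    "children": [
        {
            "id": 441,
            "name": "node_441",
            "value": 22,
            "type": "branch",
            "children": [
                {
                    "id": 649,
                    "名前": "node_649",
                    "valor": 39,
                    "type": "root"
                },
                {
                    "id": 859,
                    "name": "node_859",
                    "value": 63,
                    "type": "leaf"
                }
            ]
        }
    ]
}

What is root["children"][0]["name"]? "node_441"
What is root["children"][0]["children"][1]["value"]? 63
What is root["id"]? 276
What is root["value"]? 78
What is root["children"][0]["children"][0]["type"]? "root"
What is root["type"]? "directory"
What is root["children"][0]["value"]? 22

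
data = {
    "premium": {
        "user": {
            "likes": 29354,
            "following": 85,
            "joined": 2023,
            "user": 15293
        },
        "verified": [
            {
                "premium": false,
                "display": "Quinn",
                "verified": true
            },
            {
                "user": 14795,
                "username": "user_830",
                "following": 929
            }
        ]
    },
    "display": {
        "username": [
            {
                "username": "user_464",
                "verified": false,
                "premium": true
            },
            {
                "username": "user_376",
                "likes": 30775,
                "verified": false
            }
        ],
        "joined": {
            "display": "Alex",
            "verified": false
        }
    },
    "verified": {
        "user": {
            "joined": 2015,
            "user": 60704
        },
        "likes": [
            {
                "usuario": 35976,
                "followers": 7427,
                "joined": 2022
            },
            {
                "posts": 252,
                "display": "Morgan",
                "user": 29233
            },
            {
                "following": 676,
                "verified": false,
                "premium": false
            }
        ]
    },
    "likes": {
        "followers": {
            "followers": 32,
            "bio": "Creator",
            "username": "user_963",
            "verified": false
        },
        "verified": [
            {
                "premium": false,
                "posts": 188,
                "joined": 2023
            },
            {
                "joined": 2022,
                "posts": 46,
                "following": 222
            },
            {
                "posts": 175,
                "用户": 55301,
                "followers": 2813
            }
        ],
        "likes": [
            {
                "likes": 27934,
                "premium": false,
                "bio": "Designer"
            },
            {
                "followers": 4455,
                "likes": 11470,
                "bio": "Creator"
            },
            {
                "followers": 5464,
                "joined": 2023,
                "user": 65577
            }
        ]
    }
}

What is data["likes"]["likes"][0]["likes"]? 27934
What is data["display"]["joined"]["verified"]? False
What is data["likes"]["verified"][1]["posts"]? 46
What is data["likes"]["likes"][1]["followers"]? 4455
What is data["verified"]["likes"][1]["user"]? 29233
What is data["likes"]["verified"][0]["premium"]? False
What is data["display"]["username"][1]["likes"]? 30775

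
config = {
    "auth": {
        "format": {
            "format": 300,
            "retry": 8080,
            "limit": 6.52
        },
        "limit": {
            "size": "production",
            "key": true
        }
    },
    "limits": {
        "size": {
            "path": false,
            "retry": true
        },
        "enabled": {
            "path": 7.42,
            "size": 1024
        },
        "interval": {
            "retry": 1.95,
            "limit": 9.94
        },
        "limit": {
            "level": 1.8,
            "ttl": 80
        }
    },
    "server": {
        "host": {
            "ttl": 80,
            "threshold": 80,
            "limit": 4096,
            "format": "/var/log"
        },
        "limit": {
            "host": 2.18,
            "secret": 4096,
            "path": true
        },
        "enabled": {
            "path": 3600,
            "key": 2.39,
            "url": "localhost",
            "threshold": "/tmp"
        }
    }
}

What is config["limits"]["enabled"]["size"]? 1024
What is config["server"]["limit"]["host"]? 2.18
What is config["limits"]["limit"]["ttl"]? 80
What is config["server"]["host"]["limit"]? 4096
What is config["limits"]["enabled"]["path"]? 7.42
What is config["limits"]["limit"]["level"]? 1.8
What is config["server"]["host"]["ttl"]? 80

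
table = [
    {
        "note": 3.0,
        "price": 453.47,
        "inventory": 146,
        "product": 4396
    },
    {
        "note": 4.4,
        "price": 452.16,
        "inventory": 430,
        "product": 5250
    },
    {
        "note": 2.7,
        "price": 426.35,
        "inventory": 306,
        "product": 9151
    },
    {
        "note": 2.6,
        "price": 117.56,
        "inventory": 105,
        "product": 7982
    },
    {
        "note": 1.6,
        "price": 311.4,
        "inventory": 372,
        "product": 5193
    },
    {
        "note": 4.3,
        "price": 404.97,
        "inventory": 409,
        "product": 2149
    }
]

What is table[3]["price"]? 117.56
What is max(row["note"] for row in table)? 4.4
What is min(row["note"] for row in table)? 1.6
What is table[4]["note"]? 1.6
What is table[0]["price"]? 453.47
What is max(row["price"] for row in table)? 453.47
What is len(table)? 6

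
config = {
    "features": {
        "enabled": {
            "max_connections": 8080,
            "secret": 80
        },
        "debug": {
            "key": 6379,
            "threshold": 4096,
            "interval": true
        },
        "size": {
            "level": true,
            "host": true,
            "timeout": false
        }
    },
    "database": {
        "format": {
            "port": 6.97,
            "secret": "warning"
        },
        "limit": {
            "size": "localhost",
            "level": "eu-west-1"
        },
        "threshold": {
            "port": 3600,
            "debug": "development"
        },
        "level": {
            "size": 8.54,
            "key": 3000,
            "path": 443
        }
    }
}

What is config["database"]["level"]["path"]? 443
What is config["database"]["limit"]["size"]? "localhost"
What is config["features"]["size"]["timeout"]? False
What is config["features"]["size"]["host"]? True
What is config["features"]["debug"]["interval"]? True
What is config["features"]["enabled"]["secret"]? 80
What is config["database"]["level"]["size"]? 8.54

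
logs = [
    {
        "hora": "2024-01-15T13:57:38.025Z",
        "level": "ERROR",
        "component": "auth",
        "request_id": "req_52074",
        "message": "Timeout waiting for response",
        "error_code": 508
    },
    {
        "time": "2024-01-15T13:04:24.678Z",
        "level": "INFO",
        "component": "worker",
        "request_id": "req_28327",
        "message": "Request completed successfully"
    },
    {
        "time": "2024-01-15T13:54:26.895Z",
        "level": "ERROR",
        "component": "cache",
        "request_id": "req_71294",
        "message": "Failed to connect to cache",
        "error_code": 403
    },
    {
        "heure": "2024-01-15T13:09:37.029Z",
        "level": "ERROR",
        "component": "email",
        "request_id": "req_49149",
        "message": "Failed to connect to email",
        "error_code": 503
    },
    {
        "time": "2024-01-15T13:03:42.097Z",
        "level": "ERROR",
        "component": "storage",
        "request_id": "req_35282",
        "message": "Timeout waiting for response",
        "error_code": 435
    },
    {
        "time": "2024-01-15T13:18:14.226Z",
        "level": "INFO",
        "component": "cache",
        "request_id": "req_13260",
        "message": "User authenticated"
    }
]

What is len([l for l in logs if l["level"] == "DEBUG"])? 0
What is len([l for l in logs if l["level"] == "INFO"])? 2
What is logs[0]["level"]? "ERROR"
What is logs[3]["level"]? "ERROR"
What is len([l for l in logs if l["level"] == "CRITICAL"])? 0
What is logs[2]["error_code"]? 403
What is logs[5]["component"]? "cache"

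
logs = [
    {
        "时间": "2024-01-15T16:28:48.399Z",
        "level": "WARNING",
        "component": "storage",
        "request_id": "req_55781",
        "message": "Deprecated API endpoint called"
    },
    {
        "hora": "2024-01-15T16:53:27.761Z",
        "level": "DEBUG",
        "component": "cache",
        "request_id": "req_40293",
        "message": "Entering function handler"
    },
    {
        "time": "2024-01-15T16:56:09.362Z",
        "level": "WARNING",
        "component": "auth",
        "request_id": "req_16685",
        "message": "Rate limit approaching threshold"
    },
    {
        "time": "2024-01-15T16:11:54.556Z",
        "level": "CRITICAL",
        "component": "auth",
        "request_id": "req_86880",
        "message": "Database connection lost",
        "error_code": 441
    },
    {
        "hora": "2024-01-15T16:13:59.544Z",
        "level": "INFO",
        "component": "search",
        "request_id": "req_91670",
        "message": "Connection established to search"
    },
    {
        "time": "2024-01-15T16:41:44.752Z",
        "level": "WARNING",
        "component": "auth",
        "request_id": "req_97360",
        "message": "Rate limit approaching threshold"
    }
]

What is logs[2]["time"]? "2024-01-15T16:56:09.362Z"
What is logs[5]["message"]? "Rate limit approaching threshold"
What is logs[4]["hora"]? "2024-01-15T16:13:59.544Z"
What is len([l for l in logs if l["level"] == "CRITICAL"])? 1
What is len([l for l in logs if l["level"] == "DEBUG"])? 1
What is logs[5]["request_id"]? "req_97360"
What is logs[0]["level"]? "WARNING"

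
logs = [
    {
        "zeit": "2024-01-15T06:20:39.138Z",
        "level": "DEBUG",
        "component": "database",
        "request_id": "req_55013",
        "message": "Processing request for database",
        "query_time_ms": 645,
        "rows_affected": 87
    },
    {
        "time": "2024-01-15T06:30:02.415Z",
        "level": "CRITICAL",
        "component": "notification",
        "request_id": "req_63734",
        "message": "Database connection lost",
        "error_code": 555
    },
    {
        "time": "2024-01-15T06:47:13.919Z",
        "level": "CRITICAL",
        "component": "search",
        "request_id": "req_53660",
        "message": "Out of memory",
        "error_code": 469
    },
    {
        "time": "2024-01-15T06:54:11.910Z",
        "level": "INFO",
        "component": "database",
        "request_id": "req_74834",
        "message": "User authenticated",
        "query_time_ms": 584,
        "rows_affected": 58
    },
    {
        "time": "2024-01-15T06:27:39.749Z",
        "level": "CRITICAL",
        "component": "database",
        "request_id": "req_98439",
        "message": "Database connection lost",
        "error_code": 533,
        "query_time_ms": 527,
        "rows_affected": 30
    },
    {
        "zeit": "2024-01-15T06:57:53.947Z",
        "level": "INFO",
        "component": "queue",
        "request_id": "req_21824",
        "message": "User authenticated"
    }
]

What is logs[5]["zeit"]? "2024-01-15T06:57:53.947Z"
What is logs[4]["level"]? "CRITICAL"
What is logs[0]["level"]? "DEBUG"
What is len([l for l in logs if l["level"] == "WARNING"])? 0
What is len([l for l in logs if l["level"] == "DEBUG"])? 1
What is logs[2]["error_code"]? 469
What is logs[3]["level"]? "INFO"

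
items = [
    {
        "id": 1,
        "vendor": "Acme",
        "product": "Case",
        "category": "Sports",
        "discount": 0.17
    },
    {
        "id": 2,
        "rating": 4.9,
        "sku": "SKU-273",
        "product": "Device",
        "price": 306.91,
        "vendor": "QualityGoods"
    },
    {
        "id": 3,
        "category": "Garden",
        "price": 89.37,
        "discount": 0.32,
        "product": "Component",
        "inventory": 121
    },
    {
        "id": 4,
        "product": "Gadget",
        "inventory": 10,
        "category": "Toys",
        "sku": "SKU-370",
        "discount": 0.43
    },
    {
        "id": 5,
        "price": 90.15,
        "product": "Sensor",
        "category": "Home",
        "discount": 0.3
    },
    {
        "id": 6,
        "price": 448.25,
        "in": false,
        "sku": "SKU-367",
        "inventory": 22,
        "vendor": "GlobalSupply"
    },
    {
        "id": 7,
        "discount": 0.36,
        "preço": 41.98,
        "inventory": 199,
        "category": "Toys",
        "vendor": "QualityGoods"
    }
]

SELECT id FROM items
[1, 2, 3, 4, 5, 6, 7]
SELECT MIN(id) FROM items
1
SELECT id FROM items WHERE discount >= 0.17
[1, 3, 4, 5, 7]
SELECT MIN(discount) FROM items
0.17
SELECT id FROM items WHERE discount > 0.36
[4]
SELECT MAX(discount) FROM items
0.43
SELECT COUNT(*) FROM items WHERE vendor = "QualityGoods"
2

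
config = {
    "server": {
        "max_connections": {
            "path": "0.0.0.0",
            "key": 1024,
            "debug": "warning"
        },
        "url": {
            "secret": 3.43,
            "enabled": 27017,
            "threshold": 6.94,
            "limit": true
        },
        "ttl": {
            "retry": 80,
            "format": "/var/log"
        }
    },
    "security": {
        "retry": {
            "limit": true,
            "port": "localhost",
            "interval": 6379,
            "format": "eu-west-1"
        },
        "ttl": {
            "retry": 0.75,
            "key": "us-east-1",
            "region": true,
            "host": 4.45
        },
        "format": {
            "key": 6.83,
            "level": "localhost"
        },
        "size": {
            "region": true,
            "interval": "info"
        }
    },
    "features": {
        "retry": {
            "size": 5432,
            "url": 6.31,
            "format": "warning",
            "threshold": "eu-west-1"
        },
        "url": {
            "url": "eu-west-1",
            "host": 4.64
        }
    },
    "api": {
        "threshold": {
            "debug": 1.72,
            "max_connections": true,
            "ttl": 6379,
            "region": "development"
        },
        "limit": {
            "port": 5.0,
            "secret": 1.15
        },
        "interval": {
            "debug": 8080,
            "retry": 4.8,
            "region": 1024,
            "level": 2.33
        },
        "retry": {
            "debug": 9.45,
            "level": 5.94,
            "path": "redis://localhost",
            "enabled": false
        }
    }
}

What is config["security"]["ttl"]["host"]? 4.45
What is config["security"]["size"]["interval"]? "info"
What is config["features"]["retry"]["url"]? 6.31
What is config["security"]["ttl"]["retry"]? 0.75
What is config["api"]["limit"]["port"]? 5.0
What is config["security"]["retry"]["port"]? "localhost"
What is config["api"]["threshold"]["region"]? "development"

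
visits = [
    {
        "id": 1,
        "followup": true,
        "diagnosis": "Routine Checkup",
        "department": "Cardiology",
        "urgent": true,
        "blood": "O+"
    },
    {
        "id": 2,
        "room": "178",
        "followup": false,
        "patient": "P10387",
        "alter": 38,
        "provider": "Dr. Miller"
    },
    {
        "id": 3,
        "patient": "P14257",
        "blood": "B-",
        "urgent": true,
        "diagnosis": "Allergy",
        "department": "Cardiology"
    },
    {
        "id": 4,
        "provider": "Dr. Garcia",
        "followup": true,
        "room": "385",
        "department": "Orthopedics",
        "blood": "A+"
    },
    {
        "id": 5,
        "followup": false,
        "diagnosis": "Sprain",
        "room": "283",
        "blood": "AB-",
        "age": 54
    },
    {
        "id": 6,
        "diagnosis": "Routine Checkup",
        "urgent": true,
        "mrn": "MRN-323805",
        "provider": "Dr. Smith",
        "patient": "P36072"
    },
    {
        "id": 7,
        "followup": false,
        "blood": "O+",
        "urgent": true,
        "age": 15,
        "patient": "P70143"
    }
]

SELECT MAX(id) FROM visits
7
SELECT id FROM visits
[1, 2, 3, 4, 5, 6, 7]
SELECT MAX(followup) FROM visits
True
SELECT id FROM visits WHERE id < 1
[]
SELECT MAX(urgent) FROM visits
True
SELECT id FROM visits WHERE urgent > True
[]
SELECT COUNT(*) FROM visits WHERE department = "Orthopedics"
1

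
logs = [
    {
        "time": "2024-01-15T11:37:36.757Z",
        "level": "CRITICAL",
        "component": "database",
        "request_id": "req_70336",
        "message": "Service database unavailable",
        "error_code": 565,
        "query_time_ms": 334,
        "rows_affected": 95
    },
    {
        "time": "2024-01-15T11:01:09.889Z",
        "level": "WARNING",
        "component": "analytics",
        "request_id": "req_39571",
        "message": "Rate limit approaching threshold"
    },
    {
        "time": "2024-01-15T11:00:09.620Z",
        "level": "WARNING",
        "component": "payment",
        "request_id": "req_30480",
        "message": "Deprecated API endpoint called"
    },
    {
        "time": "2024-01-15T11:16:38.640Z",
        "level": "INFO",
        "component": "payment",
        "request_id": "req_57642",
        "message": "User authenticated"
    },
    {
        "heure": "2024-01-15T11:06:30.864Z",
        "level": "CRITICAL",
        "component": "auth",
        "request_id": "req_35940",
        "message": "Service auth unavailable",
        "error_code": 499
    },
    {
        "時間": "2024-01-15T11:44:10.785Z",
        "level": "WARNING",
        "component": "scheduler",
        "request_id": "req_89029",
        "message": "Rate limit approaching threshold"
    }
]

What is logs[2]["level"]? "WARNING"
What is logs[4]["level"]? "CRITICAL"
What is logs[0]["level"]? "CRITICAL"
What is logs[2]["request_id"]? "req_30480"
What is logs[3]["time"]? "2024-01-15T11:16:38.640Z"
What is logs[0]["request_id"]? "req_70336"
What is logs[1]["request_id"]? "req_39571"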